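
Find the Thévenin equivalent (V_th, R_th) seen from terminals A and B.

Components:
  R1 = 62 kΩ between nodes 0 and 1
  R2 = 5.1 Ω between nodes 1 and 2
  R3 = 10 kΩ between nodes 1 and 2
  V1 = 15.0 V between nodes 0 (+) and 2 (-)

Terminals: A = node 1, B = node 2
Step 1 — V_th is the open-circuit voltage V_A - V_B (nothing connected across the terminals).
Nodal analysis, taking node 2 as the 0 V reference.
Source V1 fixes V_0 = 15 V.
KCL at each unknown node (sum of currents leaving = 0; resistances in Ω):
  Node 1: (V_1 - 15)/62000 + (V_1 - 0)/5.1 + (V_1 - 0)/10000 = 0
Collecting terms: 0.1962 × V_1 = 0.0002419  =>  V_1 = 0.001233 V
V_th = V_1 - V_2 = 0.001233 - 0 = 0.001233 V
Step 2 — R_th: zero the source — replace V1 by a short circuit (node 2 merges into node 0) — and find the resistance seen between A (node 1) and B (node 0).
Reduce the network between node 1 (A) and node 0 (B) by series/parallel combination:
  Rp1 = R1 ‖ R2 ‖ R3 (parallel, all between nodes 0 and 1) = 1/(1/62000 + 1/5.1 + 1/10000) = 5.097 Ω
R_th = 5.097 Ω

Final answer: V_th = 0.001233 V, R_th = 5.097 Ω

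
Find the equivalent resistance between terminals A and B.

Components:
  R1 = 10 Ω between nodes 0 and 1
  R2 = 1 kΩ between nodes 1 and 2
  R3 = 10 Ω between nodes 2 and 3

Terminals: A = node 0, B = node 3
Reduce the network between node 0 (A) and node 3 (B) by series/parallel combination:
  Rs1 = R1 + R2 (series, joined only at node 1) = 10 + 1000 = 1010 Ω
  Rs2 = R3 + Rs1 (series, joined only at node 2) = 10 + 1010 = 1020 Ω
R_eq = 1.02 kΩ

Final answer: 1.02 kΩ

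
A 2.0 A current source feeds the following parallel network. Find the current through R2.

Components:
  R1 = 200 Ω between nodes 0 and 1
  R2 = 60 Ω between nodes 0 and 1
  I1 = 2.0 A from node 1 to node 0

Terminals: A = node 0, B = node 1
All resistors sit directly between nodes 0 and 1, so they are in parallel and share one voltage V; the full source current 2 A splits among them.
1/R_par = 1/200 + 1/60 = 0.02167 S  =>  R_par = 46.15 Ω
V = I × R_par = 2 × 46.15 = 92.31 V
I_R2 = V/R2 = 92.31/60 = 1.538 A

Final answer: 1.538 A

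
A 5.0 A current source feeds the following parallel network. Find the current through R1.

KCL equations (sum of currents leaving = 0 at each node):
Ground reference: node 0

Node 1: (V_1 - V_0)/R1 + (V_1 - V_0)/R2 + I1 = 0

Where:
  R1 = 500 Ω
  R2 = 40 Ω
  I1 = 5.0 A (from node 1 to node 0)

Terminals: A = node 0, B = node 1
All resistors sit directly between nodes 0 and 1, so they are in parallel and share one voltage V; the full source current 5 A splits among them.
1/R_par = 1/500 + 1/40 = 0.027 S  =>  R_par = 37.04 Ω
V = I × R_par = 5 × 37.04 = 185.2 V
I_R1 = V/R1 = 185.2/500 = 0.3704 A

Final answer: 0.3704 A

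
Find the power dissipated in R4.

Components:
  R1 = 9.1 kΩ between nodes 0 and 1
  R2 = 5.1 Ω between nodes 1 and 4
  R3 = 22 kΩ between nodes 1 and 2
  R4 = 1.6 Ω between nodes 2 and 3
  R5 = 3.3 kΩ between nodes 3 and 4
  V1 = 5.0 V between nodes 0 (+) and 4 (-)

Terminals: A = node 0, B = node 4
Nodal analysis, taking node 4 as the 0 V reference.
Source V1 fixes V_0 = 5 V.
KCL at each unknown node (sum of currents leaving = 0; resistances in Ω):
  Node 1: (V_1 - 5)/9100 + (V_1 - 0)/5.1 + (V_1 - V_2)/22000 = 0
  Node 2: (V_2 - V_1)/22000 + (V_2 - V_3)/1.6 = 0
  Node 3: (V_3 - V_2)/1.6 + (V_3 - 0)/3300 = 0
Collecting terms (coefficients in siemens):
  0.1962·V_1 - 0.00004545·V_2 = 0.0005495
  0.625·V_2 - 0.00004545·V_1 - 0.625·V_3 = 0
  0.6253·V_3 - 0.625·V_2 = 0
Solving these 3 simultaneous equations (Gaussian elimination) gives:
  V_1 = 0.0028 V, V_2 = 0.0003654 V, V_3 = 0.0003652 V
I_R4 = (V_2 - V_3)/R4 = (0.0003654 - 0.0003652)/1.6 = 0.0000001107 A
P_R4 = I_R4² × R4 = (0.0000001107)² × 1.6 = 0.0000000000000196 W

Final answer: 1.96e-14 W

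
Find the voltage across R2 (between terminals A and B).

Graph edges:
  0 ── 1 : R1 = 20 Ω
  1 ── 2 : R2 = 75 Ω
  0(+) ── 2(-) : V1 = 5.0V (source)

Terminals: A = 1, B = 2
R1 and R2 are in series across V1 (node 0 → node 1 → node 2), and the output A–B is taken across R2, so this is a voltage divider.
Series current: I = V1/(R1 + R2) = 5/(20 + 75) = 5/95 = 0.05263 A
V_R2 = I × R2 = V1 × R2/(R1 + R2) = 5 × 75/95 = 3.947 V

Final answer: 3.947 V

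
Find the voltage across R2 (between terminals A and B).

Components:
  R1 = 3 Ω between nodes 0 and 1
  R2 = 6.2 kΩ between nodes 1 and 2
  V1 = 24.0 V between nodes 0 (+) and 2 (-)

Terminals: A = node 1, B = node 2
R1 and R2 are in series across V1 (node 0 → node 1 → node 2), and the output A–B is taken across R2, so this is a voltage divider.
Series current: I = V1/(R1 + R2) = 24/(3 + 6200) = 24/6203 = 0.003869 A
V_R2 = I × R2 = V1 × R2/(R1 + R2) = 24 × 6200/6203 = 23.99 V

Final answer: 23.99 V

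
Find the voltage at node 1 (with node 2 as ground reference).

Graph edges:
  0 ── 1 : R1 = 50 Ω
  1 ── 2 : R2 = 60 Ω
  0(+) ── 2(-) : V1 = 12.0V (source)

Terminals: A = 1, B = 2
Nodal analysis, taking node 2 as the 0 V reference.
Source V1 fixes V_0 = 12 V.
KCL at each unknown node (sum of currents leaving = 0; resistances in Ω):
  Node 1: (V_1 - 12)/50 + (V_1 - 0)/60 = 0
Collecting terms: 0.03667 × V_1 = 0.24  =>  V_1 = 6.545 V
The requested potential is V_1 = 6.545 V.

Final answer: V_1 = 6.545 V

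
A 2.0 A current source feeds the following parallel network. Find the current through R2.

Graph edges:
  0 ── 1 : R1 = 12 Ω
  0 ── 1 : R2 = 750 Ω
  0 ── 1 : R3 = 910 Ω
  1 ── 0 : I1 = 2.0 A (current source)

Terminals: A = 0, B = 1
All resistors sit directly between nodes 0 and 1, so they are in parallel and share one voltage V; the full source current 2 A splits among them.
1/R_par = 1/12 + 1/750 + 1/910 = 0.08577 S  =>  R_par = 11.66 Ω
V = I × R_par = 2 × 11.66 = 23.32 V
I_R2 = V/R2 = 23.32/750 = 0.03109 A

Final answer: 0.03109 A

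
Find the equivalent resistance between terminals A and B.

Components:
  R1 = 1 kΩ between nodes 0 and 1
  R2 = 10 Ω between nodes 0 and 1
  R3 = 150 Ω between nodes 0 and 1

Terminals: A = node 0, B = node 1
Reduce the network between node 0 (A) and node 1 (B) by series/parallel combination:
  Rp1 = R1 ‖ R2 ‖ R3 (parallel, all between nodes 0 and 1) = 1/(1/1000 + 1/10 + 1/150) = 9.288 Ω
R_eq = 9.288 Ω

Final answer: 9.288 Ω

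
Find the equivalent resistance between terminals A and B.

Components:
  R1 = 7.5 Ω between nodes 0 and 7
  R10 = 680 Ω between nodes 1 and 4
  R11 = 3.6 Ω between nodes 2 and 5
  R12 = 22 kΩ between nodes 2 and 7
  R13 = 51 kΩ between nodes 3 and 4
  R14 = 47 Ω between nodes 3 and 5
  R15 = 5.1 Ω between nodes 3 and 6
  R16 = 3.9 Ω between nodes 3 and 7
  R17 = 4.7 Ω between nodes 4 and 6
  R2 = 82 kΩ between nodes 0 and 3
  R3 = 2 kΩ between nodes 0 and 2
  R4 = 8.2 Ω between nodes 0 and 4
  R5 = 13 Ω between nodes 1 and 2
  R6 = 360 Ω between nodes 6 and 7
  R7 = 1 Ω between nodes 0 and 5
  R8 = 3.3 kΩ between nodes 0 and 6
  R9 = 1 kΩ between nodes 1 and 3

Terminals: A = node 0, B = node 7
The network is not a plain series/parallel combination. Inject a 1 A test current into terminal A (node 0) and return it from terminal B (node 7); then R_eq = V_A / (1 A).
Nodal analysis, taking node 7 as the 0 V reference.
Current source I_test pushes 1 A into node 0 and draws it out of node 7.
KCL at each unknown node (sum of currents leaving = 0; resistances in Ω):
  Node 0: (V_0 - 0)/7.5 + (V_0 - V_3)/82000 + (V_0 - V_2)/2000 + (V_0 - V_4)/8.2 + (V_0 - V_5)/1 + (V_0 - V_6)/3300 - 1 = 0
  Node 1: (V_1 - V_2)/13 + (V_1 - V_3)/1000 + (V_1 - V_4)/680 = 0
  Node 2: (V_2 - V_0)/2000 + (V_2 - V_1)/13 + (V_2 - V_5)/3.6 + (V_2 - 0)/22000 = 0
  Node 3: (V_3 - V_0)/82000 + (V_3 - V_1)/1000 + (V_3 - V_4)/51000 + (V_3 - V_5)/47 + (V_3 - V_6)/5.1 + (V_3 - 0)/3.9 = 0
  Node 4: (V_4 - V_0)/8.2 + (V_4 - V_1)/680 + (V_4 - V_3)/51000 + (V_4 - V_6)/4.7 = 0
  Node 5: (V_5 - V_0)/1 + (V_5 - V_2)/3.6 + (V_5 - V_3)/47 = 0
  Node 6: (V_6 - V_0)/3300 + (V_6 - V_3)/5.1 + (V_6 - V_4)/4.7 + (V_6 - 0)/360 = 0
Collecting terms (coefficients in siemens):
  1.256·V_0 - 0.0005·V_2 - 0.0000122·V_3 - 0.122·V_4 - 1·V_5 - 0.000303·V_6 = 1
  0.07939·V_1 - 0.07692·V_2 - 0.001·V_3 - 0.001471·V_4 = 0
  0.3552·V_2 - 0.0005·V_0 - 0.07692·V_1 - 0.2778·V_5 = 0
  0.4748·V_3 - 0.0000122·V_0 - 0.001·V_1 - 0.00001961·V_4 - 0.02128·V_5 - 0.1961·V_6 = 0
  0.3362·V_4 - 0.122·V_0 - 0.001471·V_1 - 0.00001961·V_3 - 0.2128·V_6 = 0
  1.299·V_5 - 1·V_0 - 0.2778·V_2 - 0.02128·V_3 = 0
  0.4119·V_6 - 0.000303·V_0 - 0.1961·V_3 - 0.2128·V_4 = 0
Solving these 7 simultaneous equations (Gaussian elimination) gives:
  V_0 = 5.165 V, V_1 = 4.973 V, V_2 = 5.053 V, V_3 = 1.188 V
  V_4 = 3.351 V, V_5 = 5.076 V, V_6 = 2.3 V
R_eq = V_0 / 1 A = 5.165 Ω

Final answer: 5.165 Ω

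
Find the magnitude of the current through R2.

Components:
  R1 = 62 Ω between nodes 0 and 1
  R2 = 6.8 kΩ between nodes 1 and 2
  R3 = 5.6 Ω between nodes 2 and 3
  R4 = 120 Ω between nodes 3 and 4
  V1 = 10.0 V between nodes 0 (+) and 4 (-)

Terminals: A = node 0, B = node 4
Nodal analysis, taking node 4 as the 0 V reference.
Source V1 fixes V_0 = 10 V.
KCL at each unknown node (sum of currents leaving = 0; resistances in Ω):
  Node 1: (V_1 - 10)/62 + (V_1 - V_2)/6800 = 0
  Node 2: (V_2 - V_1)/6800 + (V_2 - V_3)/5.6 = 0
  Node 3: (V_3 - V_2)/5.6 + (V_3 - 0)/120 = 0
Collecting terms (coefficients in siemens):
  0.01628·V_1 - 0.0001471·V_2 = 0.1613
  0.1787·V_2 - 0.0001471·V_1 - 0.1786·V_3 = 0
  0.1869·V_3 - 0.1786·V_2 = 0
Solving these 3 simultaneous equations (Gaussian elimination) gives:
  V_1 = 9.911 V, V_2 = 0.1797 V, V_3 = 0.1717 V
I_R2 = (V_1 - V_2)/R2 = (9.911 - 0.1797)/6800 = 0.001431 A
|I_R2| = 0.001431 A

Final answer: |I_R2| = 0.001431 A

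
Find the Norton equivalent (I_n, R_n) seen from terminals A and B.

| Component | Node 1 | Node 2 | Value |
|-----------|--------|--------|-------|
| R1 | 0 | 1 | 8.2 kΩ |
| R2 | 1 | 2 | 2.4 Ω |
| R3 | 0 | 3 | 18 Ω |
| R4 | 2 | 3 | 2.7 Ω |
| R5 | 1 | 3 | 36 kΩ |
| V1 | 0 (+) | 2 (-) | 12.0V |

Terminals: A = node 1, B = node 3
Find the Thévenin equivalent first; then I_n = V_th/R_th and R_n = R_th.
Step 1 — V_th is the open-circuit voltage V_A - V_B (nothing connected across the terminals).
Nodal analysis, taking node 2 as the 0 V reference.
Source V1 fixes V_0 = 12 V.
KCL at each unknown node (sum of currents leaving = 0; resistances in Ω):
  Node 1: (V_1 - 12)/8200 + (V_1 - 0)/2.4 + (V_1 - V_3)/36000 = 0
  Node 3: (V_3 - 12)/18 + (V_3 - 0)/2.7 + (V_3 - V_1)/36000 = 0
Collecting terms (coefficients in siemens):
  0.4168·V_1 - 0.00002778·V_3 = 0.001463
  0.426·V_3 - 0.00002778·V_1 = 0.6667
Determinant D = (0.4168)(0.426) - (-0.00002778)(-0.00002778) = 0.1775
V_1 = [(0.001463)(0.426) - (-0.00002778)(0.6667)]/D = 0.003615 V
V_3 = [(0.4168)(0.6667) - (0.001463)(-0.00002778)]/D = 1.565 V
V_th = V_1 - V_3 = 0.003615 - 1.565 = -1.562 V
Step 2 — R_th: zero the source — replace V1 by a short circuit (node 2 merges into node 0) — and find the resistance seen between A (node 1) and B (node 3).
Reduce the network between node 1 (A) and node 3 (B) by series/parallel combination:
  Rp1 = R1 ‖ R2 (parallel, both between nodes 0 and 1) = 1/(1/8200 + 1/2.4) = 2.399 Ω
  Rp2 = R3 ‖ R4 (parallel, both between nodes 0 and 3) = 1/(1/18 + 1/2.7) = 2.348 Ω
  Rs1 = Rp1 + Rp2 (series, joined only at node 0) = 2.399 + 2.348 = 4.747 Ω
  Rp3 = R5 ‖ Rs1 (parallel, both between nodes 1 and 3) = 1/(1/36000 + 1/4.747) = 4.746 Ω
R_th = 4.746 Ω
I_n = V_th/R_th = -1.562/4.746 = -0.329 A, and R_n = R_th = 4.746 Ω

Final answer: I_n = -0.329 A, R_n = 4.746 Ω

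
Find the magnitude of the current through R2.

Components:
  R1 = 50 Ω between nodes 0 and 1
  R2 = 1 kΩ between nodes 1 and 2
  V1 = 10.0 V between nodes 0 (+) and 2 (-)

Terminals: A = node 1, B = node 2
Nodal analysis, taking node 2 as the 0 V reference.
Source V1 fixes V_0 = 10 V.
KCL at each unknown node (sum of currents leaving = 0; resistances in Ω):
  Node 1: (V_1 - 10)/50 + (V_1 - 0)/1000 = 0
Collecting terms: 0.021 × V_1 = 0.2  =>  V_1 = 9.524 V
I_R2 = (V_1 - V_2)/R2 = (9.524 - 0)/1000 = 0.009524 A
|I_R2| = 0.009524 A

Final answer: |I_R2| = 0.009524 A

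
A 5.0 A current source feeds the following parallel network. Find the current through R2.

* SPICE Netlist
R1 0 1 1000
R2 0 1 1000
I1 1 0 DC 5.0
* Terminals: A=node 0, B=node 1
All resistors sit directly between nodes 0 and 1, so they are in parallel and share one voltage V; the full source current 5 A splits among them.
1/R_par = 1/1000 + 1/1000 = 0.002 S  =>  R_par = 500 Ω
V = I × R_par = 5 × 500 = 2500 V
I_R2 = V/R2 = 2500/1000 = 2.5 A

Final answer: 2.5 A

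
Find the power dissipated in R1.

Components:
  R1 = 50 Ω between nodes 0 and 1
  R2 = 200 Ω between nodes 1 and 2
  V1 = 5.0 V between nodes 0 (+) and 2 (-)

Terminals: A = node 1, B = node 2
Nodal analysis, taking node 2 as the 0 V reference.
Source V1 fixes V_0 = 5 V.
KCL at each unknown node (sum of currents leaving = 0; resistances in Ω):
  Node 1: (V_1 - 5)/50 + (V_1 - 0)/200 = 0
Collecting terms: 0.025 × V_1 = 0.1  =>  V_1 = 4 V
I_R1 = (V_0 - V_1)/R1 = (5 - 4)/50 = 0.02 A
P_R1 = I_R1² × R1 = (0.02)² × 50 = 0.02 W

Final answer: 0.02 W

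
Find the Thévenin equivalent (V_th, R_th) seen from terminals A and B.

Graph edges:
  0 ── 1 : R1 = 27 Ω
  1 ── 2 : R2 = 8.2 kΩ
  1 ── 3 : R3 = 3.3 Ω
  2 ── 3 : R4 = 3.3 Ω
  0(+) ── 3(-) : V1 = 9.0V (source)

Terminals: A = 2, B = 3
Step 1 — V_th is the open-circuit voltage V_A - V_B (nothing connected across the terminals).
Nodal analysis, taking node 3 as the 0 V reference.
Source V1 fixes V_0 = 9 V.
KCL at each unknown node (sum of currents leaving = 0; resistances in Ω):
  Node 1: (V_1 - 9)/27 + (V_1 - V_2)/8200 + (V_1 - 0)/3.3 = 0
  Node 2: (V_2 - V_1)/8200 + (V_2 - 0)/3.3 = 0
Collecting terms (coefficients in siemens):
  0.3402·V_1 - 0.000122·V_2 = 0.3333
  0.3032·V_2 - 0.000122·V_1 = 0
Determinant D = (0.3402)(0.3032) - (-0.000122)(-0.000122) = 0.1031
V_1 = [(0.3333)(0.3032) - (-0.000122)(0)]/D = 0.9798 V
V_2 = [(0.3402)(0) - (0.3333)(-0.000122)]/D = 0.0003942 V
V_th = V_2 - V_3 = 0.0003942 - 0 = 0.0003942 V
Step 2 — R_th: zero the source — replace V1 by a short circuit (node 3 merges into node 0) — and find the resistance seen between A (node 2) and B (node 0).
Reduce the network between node 2 (A) and node 0 (B) by series/parallel combination:
  Rp1 = R1 ‖ R3 (parallel, both between nodes 0 and 1) = 1/(1/27 + 1/3.3) = 2.941 Ω
  Rs1 = R2 + Rp1 (series, joined only at node 1) = 8200 + 2.941 = 8203 Ω
  Rp2 = R4 ‖ Rs1 (parallel, both between nodes 0 and 2) = 1/(1/3.3 + 1/8203) = 3.299 Ω
R_th = 3.299 Ω

Final answer: V_th = 0.0003942 V, R_th = 3.299 Ω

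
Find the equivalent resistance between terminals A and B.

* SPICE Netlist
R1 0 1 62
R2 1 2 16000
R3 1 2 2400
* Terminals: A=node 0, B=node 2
Reduce the network between node 0 (A) and node 2 (B) by series/parallel combination:
  Rp1 = R2 ‖ R3 (parallel, both between nodes 1 and 2) = 1/(1/16000 + 1/2400) = 2087 Ω
  Rs1 = R1 + Rp1 (series, joined only at node 1) = 62 + 2087 = 2149 Ω
R_eq = 2.149 kΩ

Final answer: 2.149 kΩ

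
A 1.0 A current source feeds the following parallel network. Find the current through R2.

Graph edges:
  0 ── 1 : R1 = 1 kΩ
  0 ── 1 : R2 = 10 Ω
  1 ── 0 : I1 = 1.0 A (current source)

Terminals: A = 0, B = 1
All resistors sit directly between nodes 0 and 1, so they are in parallel and share one voltage V; the full source current 1 A splits among them.
1/R_par = 1/1000 + 1/10 = 0.101 S  =>  R_par = 9.901 Ω
V = I × R_par = 1 × 9.901 = 9.901 V
I_R2 = V/R2 = 9.901/10 = 0.9901 A

Final answer: 0.9901 A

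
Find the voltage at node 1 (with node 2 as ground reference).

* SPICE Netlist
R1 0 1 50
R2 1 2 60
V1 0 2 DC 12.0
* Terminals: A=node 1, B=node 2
Nodal analysis, taking node 2 as the 0 V reference.
Source V1 fixes V_0 = 12 V.
KCL at each unknown node (sum of currents leaving = 0; resistances in Ω):
  Node 1: (V_1 - 12)/50 + (V_1 - 0)/60 = 0
Collecting terms: 0.03667 × V_1 = 0.24  =>  V_1 = 6.545 V
The requested potential is V_1 = 6.545 V.

Final answer: V_1 = 6.545 V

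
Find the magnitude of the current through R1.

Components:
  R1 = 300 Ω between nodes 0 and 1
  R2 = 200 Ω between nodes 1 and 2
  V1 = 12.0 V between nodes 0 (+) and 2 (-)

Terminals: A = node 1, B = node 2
Nodal analysis, taking node 2 as the 0 V reference.
Source V1 fixes V_0 = 12 V.
KCL at each unknown node (sum of currents leaving = 0; resistances in Ω):
  Node 1: (V_1 - 12)/300 + (V_1 - 0)/200 = 0
Collecting terms: 0.008333 × V_1 = 0.04  =>  V_1 = 4.8 V
I_R1 = (V_0 - V_1)/R1 = (12 - 4.8)/300 = 0.024 A
|I_R1| = 0.024 A

Final answer: |I_R1| = 0.024 A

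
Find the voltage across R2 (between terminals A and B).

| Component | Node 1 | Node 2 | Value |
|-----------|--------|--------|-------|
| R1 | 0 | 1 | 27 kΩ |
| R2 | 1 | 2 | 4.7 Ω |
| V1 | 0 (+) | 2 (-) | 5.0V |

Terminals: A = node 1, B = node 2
R1 and R2 are in series across V1 (node 0 → node 1 → node 2), and the output A–B is taken across R2, so this is a voltage divider.
Series current: I = V1/(R1 + R2) = 5/(27000 + 4.7) = 5/27000 = 0.0001852 A
V_R2 = I × R2 = V1 × R2/(R1 + R2) = 5 × 4.7/27000 = 0.0008702 V

Final answer: 0.0008702 V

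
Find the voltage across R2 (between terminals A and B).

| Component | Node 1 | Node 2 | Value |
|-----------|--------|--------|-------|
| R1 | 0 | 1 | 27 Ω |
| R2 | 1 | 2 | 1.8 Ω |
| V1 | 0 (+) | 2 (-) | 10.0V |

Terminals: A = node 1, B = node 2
R1 and R2 are in series across V1 (node 0 → node 1 → node 2), and the output A–B is taken across R2, so this is a voltage divider.
Series current: I = V1/(R1 + R2) = 10/(27 + 1.8) = 10/28.8 = 0.3472 A
V_R2 = I × R2 = V1 × R2/(R1 + R2) = 10 × 1.8/28.8 = 0.625 V

Final answer: 0.625 V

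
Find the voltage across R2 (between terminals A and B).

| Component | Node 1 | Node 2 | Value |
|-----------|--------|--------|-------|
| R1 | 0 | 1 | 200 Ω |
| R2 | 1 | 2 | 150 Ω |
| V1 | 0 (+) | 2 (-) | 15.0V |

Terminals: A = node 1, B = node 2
R1 and R2 are in series across V1 (node 0 → node 1 → node 2), and the output A–B is taken across R2, so this is a voltage divider.
Series current: I = V1/(R1 + R2) = 15/(200 + 150) = 15/350 = 0.04286 A
V_R2 = I × R2 = V1 × R2/(R1 + R2) = 15 × 150/350 = 6.429 V

Final answer: 6.429 V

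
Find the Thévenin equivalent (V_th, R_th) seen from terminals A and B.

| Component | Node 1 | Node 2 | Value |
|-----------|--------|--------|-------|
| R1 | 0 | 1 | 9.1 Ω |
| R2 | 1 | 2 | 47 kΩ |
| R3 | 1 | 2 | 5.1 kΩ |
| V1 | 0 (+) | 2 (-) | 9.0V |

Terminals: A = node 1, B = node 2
Step 1 — V_th is the open-circuit voltage V_A - V_B (nothing connected across the terminals).
Nodal analysis, taking node 2 as the 0 V reference.
Source V1 fixes V_0 = 9 V.
KCL at each unknown node (sum of currents leaving = 0; resistances in Ω):
  Node 1: (V_1 - 9)/9.1 + (V_1 - 0)/47000 + (V_1 - 0)/5100 = 0
Collecting terms: 0.1101 × V_1 = 0.989  =>  V_1 = 8.982 V
V_th = V_1 - V_2 = 8.982 - 0 = 8.982 V
Step 2 — R_th: zero the source — replace V1 by a short circuit (node 2 merges into node 0) — and find the resistance seen between A (node 1) and B (node 0).
Reduce the network between node 1 (A) and node 0 (B) by series/parallel combination:
  Rp1 = R1 ‖ R2 ‖ R3 (parallel, all between nodes 0 and 1) = 1/(1/9.1 + 1/47000 + 1/5100) = 9.082 Ω
R_th = 9.082 Ω

Final answer: V_th = 8.982 V, R_th = 9.082 Ω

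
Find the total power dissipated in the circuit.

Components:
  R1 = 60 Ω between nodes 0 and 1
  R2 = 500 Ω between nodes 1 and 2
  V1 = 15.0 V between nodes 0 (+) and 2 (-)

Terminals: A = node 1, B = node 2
Nodal analysis, taking node 2 as the 0 V reference.
Source V1 fixes V_0 = 15 V.
KCL at each unknown node (sum of currents leaving = 0; resistances in Ω):
  Node 1: (V_1 - 15)/60 + (V_1 - 0)/500 = 0
Collecting terms: 0.01867 × V_1 = 0.25  =>  V_1 = 13.39 V
Power in each resistor, P = (ΔV)²/R:
  P_R1 = (15 - 13.39)²/60 = 0.04305 W
  P_R2 = (13.39 - 0)²/500 = 0.3587 W
P_total = P_R1 + P_R2 = 0.4018 W

Final answer: 0.4018 W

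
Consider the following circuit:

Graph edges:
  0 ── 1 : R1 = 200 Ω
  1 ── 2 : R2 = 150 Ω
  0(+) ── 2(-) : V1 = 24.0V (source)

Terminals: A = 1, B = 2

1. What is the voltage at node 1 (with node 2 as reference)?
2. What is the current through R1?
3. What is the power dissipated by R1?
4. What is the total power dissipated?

Nodal analysis, taking node 2 as the 0 V reference.
Source V1 fixes V_0 = 24 V.
KCL at each unknown node (sum of currents leaving = 0; resistances in Ω):
  Node 1: (V_1 - 24)/200 + (V_1 - 0)/150 = 0
Collecting terms: 0.01167 × V_1 = 0.12  =>  V_1 = 10.29 V
Part 1:
  Read off the nodal solution: V_1 = 10.29 V
Part 2:
  I_R1 = (V_0 - V_1)/R1 = (24 - 10.29)/200 = 0.06857 A
  Magnitude: I_R1 = 0.06857 A
Part 3:
  I_R1 = (V_0 - V_1)/R1 = (24 - 10.29)/200 = 0.06857 A
  P_R1 = I_R1² × R1 = (0.06857)² × 200 = 0.9404 W
Part 4:
  Power in each resistor, P = (ΔV)²/R:
    P_R1 = (24 - 10.29)²/200 = 0.9404 W
    P_R2 = (10.29 - 0)²/150 = 0.7053 W
  P_total = P_R1 + P_R2 = 1.646 W

Final answers:
1. V_1 = 10.29 V
2. I_R1 = 0.06857 A
3. P_R1 = 0.9404 W
4. P_total = 1.646 W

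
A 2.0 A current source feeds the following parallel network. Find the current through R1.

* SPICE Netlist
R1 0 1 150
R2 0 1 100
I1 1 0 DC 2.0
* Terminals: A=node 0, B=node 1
All resistors sit directly between nodes 0 and 1, so they are in parallel and share one voltage V; the full source current 2 A splits among them.
1/R_par = 1/150 + 1/100 = 0.01667 S  =>  R_par = 60 Ω
V = I × R_par = 2 × 60 = 120 V
I_R1 = V/R1 = 120/150 = 0.8 A

Final answer: 0.8 A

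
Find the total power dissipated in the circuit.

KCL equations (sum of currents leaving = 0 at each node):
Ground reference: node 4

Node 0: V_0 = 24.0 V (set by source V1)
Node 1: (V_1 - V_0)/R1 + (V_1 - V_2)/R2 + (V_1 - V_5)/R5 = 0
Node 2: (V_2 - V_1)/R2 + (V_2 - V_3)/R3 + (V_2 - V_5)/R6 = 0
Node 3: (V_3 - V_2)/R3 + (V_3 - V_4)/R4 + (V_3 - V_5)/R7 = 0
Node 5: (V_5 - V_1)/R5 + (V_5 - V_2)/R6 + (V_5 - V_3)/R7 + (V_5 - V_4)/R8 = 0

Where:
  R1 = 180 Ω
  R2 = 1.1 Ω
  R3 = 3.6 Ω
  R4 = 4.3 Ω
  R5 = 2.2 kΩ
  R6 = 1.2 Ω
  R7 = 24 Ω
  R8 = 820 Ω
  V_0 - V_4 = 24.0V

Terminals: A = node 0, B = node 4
Nodal analysis, taking node 4 as the 0 V reference.
Source V1 fixes V_0 = 24 V.
KCL at each unknown node (sum of currents leaving = 0; resistances in Ω):
  Node 1: (V_1 - 24)/180 + (V_1 - V_2)/1.1 + (V_1 - V_5)/2200 = 0
  Node 2: (V_2 - V_1)/1.1 + (V_2 - V_3)/3.6 + (V_2 - V_5)/1.2 = 0
  Node 3: (V_3 - V_2)/3.6 + (V_3 - 0)/4.3 + (V_3 - V_5)/24 = 0
  Node 5: (V_5 - V_1)/2200 + (V_5 - V_2)/1.2 + (V_5 - V_3)/24 + (V_5 - 0)/820 = 0
Collecting terms (coefficients in siemens):
  0.9151·V_1 - 0.9091·V_2 - 0.0004545·V_5 = 0.1333
  2.02·V_2 - 0.9091·V_1 - 0.2778·V_3 - 0.8333·V_5 = 0
  0.552·V_3 - 0.2778·V_2 - 0.04167·V_5 = 0
  0.8767·V_5 - 0.0004545·V_1 - 0.8333·V_2 - 0.04167·V_3 = 0
Solving these 4 simultaneous equations (Gaussian elimination) gives:
  V_1 = 1.08 V, V_2 = 0.9404 V, V_3 = 0.5427 V, V_5 = 0.9203 V
Power in each resistor, P = (ΔV)²/R:
  P_R1 = (24 - 1.08)²/180 = 2.918 W
  P_R2 = (1.08 - 0.9404)²/1.1 = 0.01781 W
  P_R3 = (0.9404 - 0.5427)²/3.6 = 0.04394 W
  P_R4 = (0.5427 - 0)²/4.3 = 0.06849 W
  P_R5 = (1.08 - 0.9203)²/2200 = 0.00001165 W
  P_R6 = (0.9404 - 0.9203)²/1.2 = 0.000338 W
  P_R7 = (0.5427 - 0.9203)²/24 = 0.00594 W
  P_R8 = (0 - 0.9203)²/820 = 0.001033 W
P_total = P_R1 + P_R2 + P_R3 + P_R4 + P_R5 + P_R6 + P_R7 + P_R8 = 3.056 W

Final answer: 3.056 W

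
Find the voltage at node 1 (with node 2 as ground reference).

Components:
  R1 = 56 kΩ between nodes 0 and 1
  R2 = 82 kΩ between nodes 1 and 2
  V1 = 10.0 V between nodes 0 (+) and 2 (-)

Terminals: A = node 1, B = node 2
Nodal analysis, taking node 2 as the 0 V reference.
Source V1 fixes V_0 = 10 V.
KCL at each unknown node (sum of currents leaving = 0; resistances in Ω):
  Node 1: (V_1 - 10)/56000 + (V_1 - 0)/82000 = 0
Collecting terms: 0.00003005 × V_1 = 0.0001786  =>  V_1 = 5.942 V
The requested potential is V_1 = 5.942 V.

Final answer: V_1 = 5.942 V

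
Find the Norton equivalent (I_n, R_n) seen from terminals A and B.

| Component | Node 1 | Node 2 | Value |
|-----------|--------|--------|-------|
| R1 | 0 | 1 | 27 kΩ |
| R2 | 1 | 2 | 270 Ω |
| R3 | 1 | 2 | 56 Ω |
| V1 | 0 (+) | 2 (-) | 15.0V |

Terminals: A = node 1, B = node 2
Find the Thévenin equivalent first; then I_n = V_th/R_th and R_n = R_th.
Step 1 — V_th is the open-circuit voltage V_A - V_B (nothing connected across the terminals).
Nodal analysis, taking node 2 as the 0 V reference.
Source V1 fixes V_0 = 15 V.
KCL at each unknown node (sum of currents leaving = 0; resistances in Ω):
  Node 1: (V_1 - 15)/27000 + (V_1 - 0)/270 + (V_1 - 0)/56 = 0
Collecting terms: 0.0216 × V_1 = 0.0005556  =>  V_1 = 0.02572 V
V_th = V_1 - V_2 = 0.02572 - 0 = 0.02572 V
Step 2 — R_th: zero the source — replace V1 by a short circuit (node 2 merges into node 0) — and find the resistance seen between A (node 1) and B (node 0).
Reduce the network between node 1 (A) and node 0 (B) by series/parallel combination:
  Rp1 = R1 ‖ R2 ‖ R3 (parallel, all between nodes 0 and 1) = 1/(1/27000 + 1/270 + 1/56) = 46.3 Ω
R_th = 46.3 Ω
I_n = V_th/R_th = 0.02572/46.3 = 0.0005556 A, and R_n = R_th = 46.3 Ω

Final answer: I_n = 0.0005556 A, R_n = 46.3 Ω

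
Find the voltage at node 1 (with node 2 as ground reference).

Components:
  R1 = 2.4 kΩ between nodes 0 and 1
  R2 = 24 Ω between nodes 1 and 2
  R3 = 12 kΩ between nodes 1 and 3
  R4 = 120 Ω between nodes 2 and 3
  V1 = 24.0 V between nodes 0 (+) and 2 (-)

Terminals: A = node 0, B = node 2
Nodal analysis, taking node 2 as the 0 V reference.
Source V1 fixes V_0 = 24 V.
KCL at each unknown node (sum of currents leaving = 0; resistances in Ω):
  Node 1: (V_1 - 24)/2400 + (V_1 - 0)/24 + (V_1 - V_3)/12000 = 0
  Node 3: (V_3 - V_1)/12000 + (V_3 - 0)/120 = 0
Collecting terms (coefficients in siemens):
  0.04217·V_1 - 0.00008333·V_3 = 0.01
  0.008417·V_3 - 0.00008333·V_1 = 0
Determinant D = (0.04217)(0.008417) - (-0.00008333)(-0.00008333) = 0.0003549
V_1 = [(0.01)(0.008417) - (-0.00008333)(0)]/D = 0.2372 V
V_3 = [(0.04217)(0) - (0.01)(-0.00008333)]/D = 0.002348 V
The requested potential is V_1 = 0.2372 V.

Final answer: V_1 = 0.2372 V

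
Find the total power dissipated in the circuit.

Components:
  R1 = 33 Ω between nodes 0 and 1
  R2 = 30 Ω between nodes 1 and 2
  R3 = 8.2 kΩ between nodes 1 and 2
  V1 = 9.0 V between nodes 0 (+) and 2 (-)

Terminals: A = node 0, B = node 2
Nodal analysis, taking node 2 as the 0 V reference.
Source V1 fixes V_0 = 9 V.
KCL at each unknown node (sum of currents leaving = 0; resistances in Ω):
  Node 1: (V_1 - 9)/33 + (V_1 - 0)/30 + (V_1 - 0)/8200 = 0
Collecting terms: 0.06376 × V_1 = 0.2727  =>  V_1 = 4.278 V
Power in each resistor, P = (ΔV)²/R:
  P_R1 = (9 - 4.278)²/33 = 0.6758 W
  P_R2 = (4.278 - 0)²/30 = 0.6099 W
  P_R3 = (4.278 - 0)²/8200 = 0.002231 W
P_total = P_R1 + P_R2 + P_R3 = 1.288 W

Final answer: 1.288 W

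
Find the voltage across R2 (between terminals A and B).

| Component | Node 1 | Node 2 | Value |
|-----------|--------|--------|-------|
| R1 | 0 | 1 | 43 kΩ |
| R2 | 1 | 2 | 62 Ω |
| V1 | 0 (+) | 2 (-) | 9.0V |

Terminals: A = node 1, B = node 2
R1 and R2 are in series across V1 (node 0 → node 1 → node 2), and the output A–B is taken across R2, so this is a voltage divider.
Series current: I = V1/(R1 + R2) = 9/(43000 + 62) = 9/43060 = 0.000209 A
V_R2 = I × R2 = V1 × R2/(R1 + R2) = 9 × 62/43060 = 0.01296 V

Final answer: 0.01296 V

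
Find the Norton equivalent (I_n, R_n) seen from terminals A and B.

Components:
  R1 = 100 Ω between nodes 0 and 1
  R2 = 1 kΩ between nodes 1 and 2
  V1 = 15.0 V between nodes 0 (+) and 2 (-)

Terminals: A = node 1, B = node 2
Find the Thévenin equivalent first; then I_n = V_th/R_th and R_n = R_th.
Step 1 — V_th is the open-circuit voltage V_A - V_B (nothing connected across the terminals).
Nodal analysis, taking node 2 as the 0 V reference.
Source V1 fixes V_0 = 15 V.
KCL at each unknown node (sum of currents leaving = 0; resistances in Ω):
  Node 1: (V_1 - 15)/100 + (V_1 - 0)/1000 = 0
Collecting terms: 0.011 × V_1 = 0.15  =>  V_1 = 13.64 V
V_th = V_1 - V_2 = 13.64 - 0 = 13.64 V
Step 2 — R_th: zero the source — replace V1 by a short circuit (node 2 merges into node 0) — and find the resistance seen between A (node 1) and B (node 0).
Reduce the network between node 1 (A) and node 0 (B) by series/parallel combination:
  Rp1 = R1 ‖ R2 (parallel, both between nodes 0 and 1) = 1/(1/100 + 1/1000) = 90.91 Ω
R_th = 90.91 Ω
I_n = V_th/R_th = 13.64/90.91 = 0.15 A, and R_n = R_th = 90.91 Ω

Final answer: I_n = 0.15 A, R_n = 90.91 Ω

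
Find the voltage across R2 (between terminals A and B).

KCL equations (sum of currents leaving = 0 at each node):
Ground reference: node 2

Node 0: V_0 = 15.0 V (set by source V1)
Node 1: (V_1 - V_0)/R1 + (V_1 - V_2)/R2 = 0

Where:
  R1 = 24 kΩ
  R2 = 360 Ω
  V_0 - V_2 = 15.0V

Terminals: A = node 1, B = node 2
R1 and R2 are in series across V1 (node 0 → node 1 → node 2), and the output A–B is taken across R2, so this is a voltage divider.
Series current: I = V1/(R1 + R2) = 15/(24000 + 360) = 15/24360 = 0.0006158 A
V_R2 = I × R2 = V1 × R2/(R1 + R2) = 15 × 360/24360 = 0.2217 V

Final answer: 0.2217 V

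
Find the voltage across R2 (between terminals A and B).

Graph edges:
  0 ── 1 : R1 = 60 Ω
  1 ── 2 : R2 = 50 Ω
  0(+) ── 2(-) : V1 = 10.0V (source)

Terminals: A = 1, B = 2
R1 and R2 are in series across V1 (node 0 → node 1 → node 2), and the output A–B is taken across R2, so this is a voltage divider.
Series current: I = V1/(R1 + R2) = 10/(60 + 50) = 10/110 = 0.09091 A
V_R2 = I × R2 = V1 × R2/(R1 + R2) = 10 × 50/110 = 4.545 V

Final answer: 4.545 V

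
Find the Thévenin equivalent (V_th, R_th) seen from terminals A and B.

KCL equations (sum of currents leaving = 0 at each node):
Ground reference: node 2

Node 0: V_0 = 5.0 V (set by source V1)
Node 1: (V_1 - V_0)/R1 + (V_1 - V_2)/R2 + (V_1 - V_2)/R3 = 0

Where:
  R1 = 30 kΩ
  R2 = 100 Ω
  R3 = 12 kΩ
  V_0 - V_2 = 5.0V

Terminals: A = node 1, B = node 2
Step 1 — V_th is the open-circuit voltage V_A - V_B (nothing connected across the terminals).
Nodal analysis, taking node 2 as the 0 V reference.
Source V1 fixes V_0 = 5 V.
KCL at each unknown node (sum of currents leaving = 0; resistances in Ω):
  Node 1: (V_1 - 5)/30000 + (V_1 - 0)/100 + (V_1 - 0)/12000 = 0
Collecting terms: 0.01012 × V_1 = 0.0001667  =>  V_1 = 0.01647 V
V_th = V_1 - V_2 = 0.01647 - 0 = 0.01647 V
Step 2 — R_th: zero the source — replace V1 by a short circuit (node 2 merges into node 0) — and find the resistance seen between A (node 1) and B (node 0).
Reduce the network between node 1 (A) and node 0 (B) by series/parallel combination:
  Rp1 = R1 ‖ R2 ‖ R3 (parallel, all between nodes 0 and 1) = 1/(1/30000 + 1/100 + 1/12000) = 98.85 Ω
R_th = 98.85 Ω

Final answer: V_th = 0.01647 V, R_th = 98.85 Ω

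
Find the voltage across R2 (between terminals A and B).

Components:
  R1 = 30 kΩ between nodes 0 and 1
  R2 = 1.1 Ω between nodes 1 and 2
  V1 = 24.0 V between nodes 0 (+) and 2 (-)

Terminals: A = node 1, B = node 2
R1 and R2 are in series across V1 (node 0 → node 1 → node 2), and the output A–B is taken across R2, so this is a voltage divider.
Series current: I = V1/(R1 + R2) = 24/(30000 + 1.1) = 24/30000 = 0.0008 A
V_R2 = I × R2 = V1 × R2/(R1 + R2) = 24 × 1.1/30000 = 0.00088 V

Final answer: 0.00088 V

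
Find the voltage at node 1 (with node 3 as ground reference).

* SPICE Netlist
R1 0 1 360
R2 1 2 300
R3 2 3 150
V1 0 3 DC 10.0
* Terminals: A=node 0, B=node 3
Nodal analysis, taking node 3 as the 0 V reference.
Source V1 fixes V_0 = 10 V.
KCL at each unknown node (sum of currents leaving = 0; resistances in Ω):
  Node 1: (V_1 - 10)/360 + (V_1 - V_2)/300 = 0
  Node 2: (V_2 - V_1)/300 + (V_2 - 0)/150 = 0
Collecting terms (coefficients in siemens):
  0.006111·V_1 - 0.003333·V_2 = 0.02778
  0.01·V_2 - 0.003333·V_1 = 0
Determinant D = (0.006111)(0.01) - (-0.003333)(-0.003333) = 0.00005
V_1 = [(0.02778)(0.01) - (-0.003333)(0)]/D = 5.556 V
V_2 = [(0.006111)(0) - (0.02778)(-0.003333)]/D = 1.852 V
The requested potential is V_1 = 5.556 V.

Final answer: V_1 = 5.556 V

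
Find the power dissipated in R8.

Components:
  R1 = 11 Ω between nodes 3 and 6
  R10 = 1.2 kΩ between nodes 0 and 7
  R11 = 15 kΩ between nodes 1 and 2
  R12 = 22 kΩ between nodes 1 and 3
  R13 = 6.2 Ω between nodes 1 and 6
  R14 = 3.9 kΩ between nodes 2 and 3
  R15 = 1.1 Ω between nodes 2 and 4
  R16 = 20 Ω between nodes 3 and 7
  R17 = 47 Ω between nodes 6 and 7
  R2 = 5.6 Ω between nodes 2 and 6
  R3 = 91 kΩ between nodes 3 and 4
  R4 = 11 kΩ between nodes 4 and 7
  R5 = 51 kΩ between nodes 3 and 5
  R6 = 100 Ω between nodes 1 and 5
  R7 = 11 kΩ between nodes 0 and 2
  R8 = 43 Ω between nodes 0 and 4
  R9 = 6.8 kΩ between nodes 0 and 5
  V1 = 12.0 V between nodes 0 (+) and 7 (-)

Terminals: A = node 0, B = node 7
Nodal analysis, taking node 7 as the 0 V reference.
Source V1 fixes V_0 = 12 V.
KCL at each unknown node (sum of currents leaving = 0; resistances in Ω):
  Node 1: (V_1 - V_5)/100 + (V_1 - V_2)/15000 + (V_1 - V_3)/22000 + (V_1 - V_6)/6.2 = 0
  Node 2: (V_2 - V_6)/5.6 + (V_2 - 12)/11000 + (V_2 - V_1)/15000 + (V_2 - V_3)/3900 + (V_2 - V_4)/1.1 = 0
  Node 3: (V_3 - V_6)/11 + (V_3 - V_4)/91000 + (V_3 - V_5)/51000 + (V_3 - V_1)/22000 + (V_3 - V_2)/3900 + (V_3 - 0)/20 = 0
  Node 4: (V_4 - V_3)/91000 + (V_4 - 0)/11000 + (V_4 - 12)/43 + (V_4 - V_2)/1.1 = 0
  Node 5: (V_5 - V_3)/51000 + (V_5 - V_1)/100 + (V_5 - 12)/6800 = 0
  Node 6: (V_6 - V_3)/11 + (V_6 - V_2)/5.6 + (V_6 - V_1)/6.2 + (V_6 - 0)/47 = 0
Collecting terms (coefficients in siemens):
  0.1714·V_1 - 0.00006667·V_2 - 0.00004545·V_3 - 0.01·V_5 - 0.1613·V_6 = 0
  1.088·V_2 - 0.00006667·V_1 - 0.0002564·V_3 - 0.9091·V_4 - 0.1786·V_6 = 0.001091
  0.1412·V_3 - 0.00004545·V_1 - 0.0002564·V_2 - 0.00001099·V_4 - 0.00001961·V_5 - 0.09091·V_6 = 0
  0.9324·V_4 - 0.9091·V_2 - 0.00001099·V_3 = 0.2791
  0.01017·V_5 - 0.01·V_1 - 0.00001961·V_3 = 0.001765
  0.452·V_6 - 0.1613·V_1 - 0.1786·V_2 - 0.09091·V_3 = 0
Solving these 6 simultaneous equations (Gaussian elimination) gives:
  V_1 = 3.304 V, V_2 = 4.276 V, V_3 = 2.132 V, V_4 = 4.468 V
  V_5 = 3.428 V, V_6 = 3.297 V
I_R8 = (V_0 - V_4)/R8 = (12 - 4.468)/43 = 0.1752 A
P_R8 = I_R8² × R8 = (0.1752)² × 43 = 1.319 W

Final answer: 1.319 W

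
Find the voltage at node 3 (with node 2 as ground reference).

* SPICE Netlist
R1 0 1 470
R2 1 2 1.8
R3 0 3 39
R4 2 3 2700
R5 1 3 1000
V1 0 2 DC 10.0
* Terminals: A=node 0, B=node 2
Nodal analysis, taking node 2 as the 0 V reference.
Source V1 fixes V_0 = 10 V.
KCL at each unknown node (sum of currents leaving = 0; resistances in Ω):
  Node 1: (V_1 - 10)/470 + (V_1 - 0)/1.8 + (V_1 - V_3)/1000 = 0
  Node 3: (V_3 - 10)/39 + (V_3 - 0)/2700 + (V_3 - V_1)/1000 = 0
Collecting terms (coefficients in siemens):
  0.5587·V_1 - 0.001·V_3 = 0.02128
  0.02701·V_3 - 0.001·V_1 = 0.2564
Determinant D = (0.5587)(0.02701) - (-0.001)(-0.001) = 0.01509
V_1 = [(0.02128)(0.02701) - (-0.001)(0.2564)]/D = 0.05508 V
V_3 = [(0.5587)(0.2564) - (0.02128)(-0.001)]/D = 9.495 V
The requested potential is V_3 = 9.495 V.

Final answer: V_3 = 9.495 V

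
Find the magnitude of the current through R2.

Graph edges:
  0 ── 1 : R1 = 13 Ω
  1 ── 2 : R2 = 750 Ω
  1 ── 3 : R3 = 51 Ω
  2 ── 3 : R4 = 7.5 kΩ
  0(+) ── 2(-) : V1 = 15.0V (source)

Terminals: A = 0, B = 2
Nodal analysis, taking node 2 as the 0 V reference.
Source V1 fixes V_0 = 15 V.
KCL at each unknown node (sum of currents leaving = 0; resistances in Ω):
  Node 1: (V_1 - 15)/13 + (V_1 - 0)/750 + (V_1 - V_3)/51 = 0
  Node 3: (V_3 - V_1)/51 + (V_3 - 0)/7500 = 0
Collecting terms (coefficients in siemens):
  0.09786·V_1 - 0.01961·V_3 = 1.154
  0.01974·V_3 - 0.01961·V_1 = 0
Determinant D = (0.09786)(0.01974) - (-0.01961)(-0.01961) = 0.001547
V_1 = [(1.154)(0.01974) - (-0.01961)(0)]/D = 14.72 V
V_3 = [(0.09786)(0) - (1.154)(-0.01961)]/D = 14.62 V
I_R2 = (V_1 - V_2)/R2 = (14.72 - 0)/750 = 0.01963 A
|I_R2| = 0.01963 A

Final answer: |I_R2| = 0.01963 A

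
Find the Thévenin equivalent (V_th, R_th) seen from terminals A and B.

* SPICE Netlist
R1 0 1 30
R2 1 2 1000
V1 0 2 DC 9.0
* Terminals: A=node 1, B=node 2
Step 1 — V_th is the open-circuit voltage V_A - V_B (nothing connected across the terminals).
Nodal analysis, taking node 2 as the 0 V reference.
Source V1 fixes V_0 = 9 V.
KCL at each unknown node (sum of currents leaving = 0; resistances in Ω):
  Node 1: (V_1 - 9)/30 + (V_1 - 0)/1000 = 0
Collecting terms: 0.03433 × V_1 = 0.3  =>  V_1 = 8.738 V
V_th = V_1 - V_2 = 8.738 - 0 = 8.738 V
Step 2 — R_th: zero the source — replace V1 by a short circuit (node 2 merges into node 0) — and find the resistance seen between A (node 1) and B (node 0).
Reduce the network between node 1 (A) and node 0 (B) by series/parallel combination:
  Rp1 = R1 ‖ R2 (parallel, both between nodes 0 and 1) = 1/(1/30 + 1/1000) = 29.13 Ω
R_th = 29.13 Ω

Final answer: V_th = 8.738 V, R_th = 29.13 Ω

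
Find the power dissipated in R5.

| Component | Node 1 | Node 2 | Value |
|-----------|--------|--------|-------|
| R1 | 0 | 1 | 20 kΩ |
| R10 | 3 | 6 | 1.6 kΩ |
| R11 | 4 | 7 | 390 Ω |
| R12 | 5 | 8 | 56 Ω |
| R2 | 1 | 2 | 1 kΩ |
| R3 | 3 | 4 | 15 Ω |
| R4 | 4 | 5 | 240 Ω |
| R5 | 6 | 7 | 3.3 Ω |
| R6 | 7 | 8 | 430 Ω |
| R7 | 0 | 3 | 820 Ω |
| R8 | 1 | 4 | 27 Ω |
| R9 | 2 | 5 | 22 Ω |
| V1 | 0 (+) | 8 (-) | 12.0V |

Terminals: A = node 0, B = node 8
Nodal analysis, taking node 8 as the 0 V reference.
Source V1 fixes V_0 = 12 V.
KCL at each unknown node (sum of currents leaving = 0; resistances in Ω):
  Node 1: (V_1 - 12)/20000 + (V_1 - V_2)/1000 + (V_1 - V_4)/27 = 0
  Node 2: (V_2 - V_1)/1000 + (V_2 - V_5)/22 = 0
  Node 3: (V_3 - V_4)/15 + (V_3 - 12)/820 + (V_3 - V_6)/1600 = 0
  Node 4: (V_4 - V_3)/15 + (V_4 - V_5)/240 + (V_4 - V_1)/27 + (V_4 - V_7)/390 = 0
  Node 5: (V_5 - V_4)/240 + (V_5 - V_2)/22 + (V_5 - 0)/56 = 0
  Node 6: (V_6 - V_7)/3.3 + (V_6 - V_3)/1600 = 0
  Node 7: (V_7 - V_6)/3.3 + (V_7 - 0)/430 + (V_7 - V_4)/390 = 0
Collecting terms (coefficients in siemens):
  0.03809·V_1 - 0.001·V_2 - 0.03704·V_4 = 0.0006
  0.04645·V_2 - 0.001·V_1 - 0.04545·V_5 = 0
  0.06851·V_3 - 0.06667·V_4 - 0.000625·V_6 = 0.01463
  0.1104·V_4 - 0.03704·V_1 - 0.06667·V_3 - 0.004167·V_5 - 0.002564·V_7 = 0
  0.06748·V_5 - 0.04545·V_2 - 0.004167·V_4 = 0
  0.3037·V_6 - 0.000625·V_3 - 0.303·V_7 = 0
  0.3079·V_7 - 0.002564·V_4 - 0.303·V_6 = 0
Solving these 7 simultaneous equations (Gaussian elimination) gives:
  V_1 = 2.24 V, V_2 = 0.5442 V, V_3 = 2.437 V, V_4 = 2.272 V
  V_5 = 0.5069 V, V_6 = 1.335 V, V_7 = 1.332 V
I_R5 = (V_6 - V_7)/R5 = (1.335 - 1.332)/3.3 = 0.0006889 A
P_R5 = I_R5² × R5 = (0.0006889)² × 3.3 = 0.000001566 W

Final answer: 1.566e-06 W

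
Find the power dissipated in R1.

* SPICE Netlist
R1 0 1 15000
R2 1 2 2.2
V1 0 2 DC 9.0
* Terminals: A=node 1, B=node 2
Nodal analysis, taking node 2 as the 0 V reference.
Source V1 fixes V_0 = 9 V.
KCL at each unknown node (sum of currents leaving = 0; resistances in Ω):
  Node 1: (V_1 - 9)/15000 + (V_1 - 0)/2.2 = 0
Collecting terms: 0.4546 × V_1 = 0.0006  =>  V_1 = 0.00132 V
I_R1 = (V_0 - V_1)/R1 = (9 - 0.00132)/15000 = 0.0005999 A
P_R1 = I_R1² × R1 = (0.0005999)² × 15000 = 0.005398 W

Final answer: 0.005398 W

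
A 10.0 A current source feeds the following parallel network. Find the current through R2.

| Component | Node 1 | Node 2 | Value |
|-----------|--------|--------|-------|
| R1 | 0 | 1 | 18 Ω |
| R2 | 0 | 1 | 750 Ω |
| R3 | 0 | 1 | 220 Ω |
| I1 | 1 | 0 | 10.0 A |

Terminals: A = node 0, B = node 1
All resistors sit directly between nodes 0 and 1, so they are in parallel and share one voltage V; the full source current 10 A splits among them.
1/R_par = 1/18 + 1/750 + 1/220 = 0.06143 S  =>  R_par = 16.28 Ω
V = I × R_par = 10 × 16.28 = 162.8 V
I_R2 = V/R2 = 162.8/750 = 0.217 A

Final answer: 0.217 A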